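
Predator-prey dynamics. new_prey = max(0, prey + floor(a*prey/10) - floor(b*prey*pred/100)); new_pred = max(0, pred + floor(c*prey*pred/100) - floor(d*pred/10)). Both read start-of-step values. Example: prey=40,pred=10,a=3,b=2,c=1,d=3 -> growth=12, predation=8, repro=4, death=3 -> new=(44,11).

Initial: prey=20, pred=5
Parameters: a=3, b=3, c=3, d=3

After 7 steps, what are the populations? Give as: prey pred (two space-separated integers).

Answer: 3 29

Derivation:
Step 1: prey: 20+6-3=23; pred: 5+3-1=7
Step 2: prey: 23+6-4=25; pred: 7+4-2=9
Step 3: prey: 25+7-6=26; pred: 9+6-2=13
Step 4: prey: 26+7-10=23; pred: 13+10-3=20
Step 5: prey: 23+6-13=16; pred: 20+13-6=27
Step 6: prey: 16+4-12=8; pred: 27+12-8=31
Step 7: prey: 8+2-7=3; pred: 31+7-9=29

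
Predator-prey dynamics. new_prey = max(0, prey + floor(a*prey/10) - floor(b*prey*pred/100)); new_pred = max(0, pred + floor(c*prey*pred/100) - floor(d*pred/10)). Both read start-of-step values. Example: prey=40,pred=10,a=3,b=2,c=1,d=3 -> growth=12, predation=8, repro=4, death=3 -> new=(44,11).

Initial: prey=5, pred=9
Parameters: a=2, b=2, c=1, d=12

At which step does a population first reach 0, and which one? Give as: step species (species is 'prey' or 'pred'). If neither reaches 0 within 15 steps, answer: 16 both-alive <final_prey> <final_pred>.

Answer: 1 pred

Derivation:
Step 1: prey: 5+1-0=6; pred: 9+0-10=0
First extinction: pred at step 1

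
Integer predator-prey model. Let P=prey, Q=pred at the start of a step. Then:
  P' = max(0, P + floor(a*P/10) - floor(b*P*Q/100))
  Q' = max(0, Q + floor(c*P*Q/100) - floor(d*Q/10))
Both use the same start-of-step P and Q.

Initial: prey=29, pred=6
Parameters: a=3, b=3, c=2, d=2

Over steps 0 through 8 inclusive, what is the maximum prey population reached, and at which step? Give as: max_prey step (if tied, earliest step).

Step 1: prey: 29+8-5=32; pred: 6+3-1=8
Step 2: prey: 32+9-7=34; pred: 8+5-1=12
Step 3: prey: 34+10-12=32; pred: 12+8-2=18
Step 4: prey: 32+9-17=24; pred: 18+11-3=26
Step 5: prey: 24+7-18=13; pred: 26+12-5=33
Step 6: prey: 13+3-12=4; pred: 33+8-6=35
Step 7: prey: 4+1-4=1; pred: 35+2-7=30
Step 8: prey: 1+0-0=1; pred: 30+0-6=24
Max prey = 34 at step 2

Answer: 34 2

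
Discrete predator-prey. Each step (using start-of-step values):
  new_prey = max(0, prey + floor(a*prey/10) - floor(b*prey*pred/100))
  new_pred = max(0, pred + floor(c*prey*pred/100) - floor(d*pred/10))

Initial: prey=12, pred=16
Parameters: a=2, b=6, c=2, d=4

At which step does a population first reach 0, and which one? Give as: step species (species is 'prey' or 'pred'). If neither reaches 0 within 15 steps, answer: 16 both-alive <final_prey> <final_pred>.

Step 1: prey: 12+2-11=3; pred: 16+3-6=13
Step 2: prey: 3+0-2=1; pred: 13+0-5=8
Step 3: prey: 1+0-0=1; pred: 8+0-3=5
Step 4: prey: 1+0-0=1; pred: 5+0-2=3
Step 5: prey: 1+0-0=1; pred: 3+0-1=2
Step 6: prey: 1+0-0=1; pred: 2+0-0=2
Steps 7-15: state stable at prey=1, pred=2 (no change)
No extinction within 15 steps

Answer: 16 both-alive 1 2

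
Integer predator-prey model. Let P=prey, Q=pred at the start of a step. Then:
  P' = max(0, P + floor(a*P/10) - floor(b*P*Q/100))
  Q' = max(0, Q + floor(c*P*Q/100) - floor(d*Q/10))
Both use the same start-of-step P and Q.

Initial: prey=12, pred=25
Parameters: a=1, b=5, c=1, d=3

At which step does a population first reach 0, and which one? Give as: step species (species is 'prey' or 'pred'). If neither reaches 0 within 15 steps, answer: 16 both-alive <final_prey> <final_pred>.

Step 1: prey: 12+1-15=0; pred: 25+3-7=21
First extinction: prey at step 1

Answer: 1 prey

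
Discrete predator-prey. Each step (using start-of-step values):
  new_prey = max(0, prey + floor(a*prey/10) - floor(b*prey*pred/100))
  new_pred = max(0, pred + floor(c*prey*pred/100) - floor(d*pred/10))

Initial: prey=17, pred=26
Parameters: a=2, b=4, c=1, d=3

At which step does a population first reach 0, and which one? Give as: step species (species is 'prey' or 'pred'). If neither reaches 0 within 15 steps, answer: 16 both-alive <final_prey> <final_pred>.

Step 1: prey: 17+3-17=3; pred: 26+4-7=23
Step 2: prey: 3+0-2=1; pred: 23+0-6=17
Step 3: prey: 1+0-0=1; pred: 17+0-5=12
Step 4: prey: 1+0-0=1; pred: 12+0-3=9
Step 5: prey: 1+0-0=1; pred: 9+0-2=7
Step 6: prey: 1+0-0=1; pred: 7+0-2=5
Step 7: prey: 1+0-0=1; pred: 5+0-1=4
Step 8: prey: 1+0-0=1; pred: 4+0-1=3
Step 9: prey: 1+0-0=1; pred: 3+0-0=3
Steps 10-15: state stable at prey=1, pred=3 (no change)
No extinction within 15 steps

Answer: 16 both-alive 1 3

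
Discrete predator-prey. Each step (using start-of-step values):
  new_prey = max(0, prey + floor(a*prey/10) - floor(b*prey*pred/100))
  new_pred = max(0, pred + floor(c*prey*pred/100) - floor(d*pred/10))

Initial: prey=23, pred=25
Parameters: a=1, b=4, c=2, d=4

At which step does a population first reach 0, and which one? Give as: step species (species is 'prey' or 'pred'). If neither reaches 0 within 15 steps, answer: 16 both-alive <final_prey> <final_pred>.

Answer: 2 prey

Derivation:
Step 1: prey: 23+2-23=2; pred: 25+11-10=26
Step 2: prey: 2+0-2=0; pred: 26+1-10=17
First extinction: prey at step 2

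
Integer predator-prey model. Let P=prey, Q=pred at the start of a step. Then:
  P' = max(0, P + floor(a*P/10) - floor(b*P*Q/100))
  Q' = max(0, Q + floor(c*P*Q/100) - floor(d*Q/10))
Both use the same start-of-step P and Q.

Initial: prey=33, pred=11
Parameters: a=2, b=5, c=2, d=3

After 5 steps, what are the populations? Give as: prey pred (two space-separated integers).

Step 1: prey: 33+6-18=21; pred: 11+7-3=15
Step 2: prey: 21+4-15=10; pred: 15+6-4=17
Step 3: prey: 10+2-8=4; pred: 17+3-5=15
Step 4: prey: 4+0-3=1; pred: 15+1-4=12
Step 5: prey: 1+0-0=1; pred: 12+0-3=9

Answer: 1 9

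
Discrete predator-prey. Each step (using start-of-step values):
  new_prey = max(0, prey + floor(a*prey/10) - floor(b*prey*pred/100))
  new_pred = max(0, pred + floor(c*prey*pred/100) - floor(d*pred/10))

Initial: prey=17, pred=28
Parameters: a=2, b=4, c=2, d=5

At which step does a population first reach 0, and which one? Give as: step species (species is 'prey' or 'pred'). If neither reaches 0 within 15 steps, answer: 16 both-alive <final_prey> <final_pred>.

Answer: 16 both-alive 1 1

Derivation:
Step 1: prey: 17+3-19=1; pred: 28+9-14=23
Step 2: prey: 1+0-0=1; pred: 23+0-11=12
Step 3: prey: 1+0-0=1; pred: 12+0-6=6
Step 4: prey: 1+0-0=1; pred: 6+0-3=3
Step 5: prey: 1+0-0=1; pred: 3+0-1=2
Step 6: prey: 1+0-0=1; pred: 2+0-1=1
Step 7: prey: 1+0-0=1; pred: 1+0-0=1
Steps 8-15: state stable at prey=1, pred=1 (no change)
No extinction within 15 steps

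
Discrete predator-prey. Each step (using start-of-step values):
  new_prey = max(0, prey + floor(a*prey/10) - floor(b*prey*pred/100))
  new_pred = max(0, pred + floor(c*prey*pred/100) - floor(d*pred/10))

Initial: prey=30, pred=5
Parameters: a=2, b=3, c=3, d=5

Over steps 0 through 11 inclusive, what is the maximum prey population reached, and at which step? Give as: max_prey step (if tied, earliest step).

Answer: 32 1

Derivation:
Step 1: prey: 30+6-4=32; pred: 5+4-2=7
Step 2: prey: 32+6-6=32; pred: 7+6-3=10
Step 3: prey: 32+6-9=29; pred: 10+9-5=14
Step 4: prey: 29+5-12=22; pred: 14+12-7=19
Step 5: prey: 22+4-12=14; pred: 19+12-9=22
Step 6: prey: 14+2-9=7; pred: 22+9-11=20
Step 7: prey: 7+1-4=4; pred: 20+4-10=14
Step 8: prey: 4+0-1=3; pred: 14+1-7=8
Step 9: prey: 3+0-0=3; pred: 8+0-4=4
Step 10: prey: 3+0-0=3; pred: 4+0-2=2
Step 11: prey: 3+0-0=3; pred: 2+0-1=1
Max prey = 32 at step 1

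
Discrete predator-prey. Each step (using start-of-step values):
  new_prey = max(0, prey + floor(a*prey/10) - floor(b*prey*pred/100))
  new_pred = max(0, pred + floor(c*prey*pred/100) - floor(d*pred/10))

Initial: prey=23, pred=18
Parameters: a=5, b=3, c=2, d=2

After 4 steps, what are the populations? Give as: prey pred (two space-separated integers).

Answer: 6 36

Derivation:
Step 1: prey: 23+11-12=22; pred: 18+8-3=23
Step 2: prey: 22+11-15=18; pred: 23+10-4=29
Step 3: prey: 18+9-15=12; pred: 29+10-5=34
Step 4: prey: 12+6-12=6; pred: 34+8-6=36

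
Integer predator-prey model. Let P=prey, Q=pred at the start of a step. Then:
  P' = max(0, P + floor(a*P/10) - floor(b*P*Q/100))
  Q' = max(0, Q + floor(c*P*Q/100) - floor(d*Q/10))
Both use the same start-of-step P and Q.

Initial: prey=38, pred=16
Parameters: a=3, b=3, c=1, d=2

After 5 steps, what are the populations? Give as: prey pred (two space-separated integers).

Step 1: prey: 38+11-18=31; pred: 16+6-3=19
Step 2: prey: 31+9-17=23; pred: 19+5-3=21
Step 3: prey: 23+6-14=15; pred: 21+4-4=21
Step 4: prey: 15+4-9=10; pred: 21+3-4=20
Step 5: prey: 10+3-6=7; pred: 20+2-4=18

Answer: 7 18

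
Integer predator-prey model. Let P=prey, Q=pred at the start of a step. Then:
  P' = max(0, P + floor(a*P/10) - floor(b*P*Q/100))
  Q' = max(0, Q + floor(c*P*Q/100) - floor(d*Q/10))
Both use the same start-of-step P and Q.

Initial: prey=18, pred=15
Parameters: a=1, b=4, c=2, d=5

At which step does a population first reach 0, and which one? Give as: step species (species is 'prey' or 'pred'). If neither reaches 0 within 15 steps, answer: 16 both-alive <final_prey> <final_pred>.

Step 1: prey: 18+1-10=9; pred: 15+5-7=13
Step 2: prey: 9+0-4=5; pred: 13+2-6=9
Step 3: prey: 5+0-1=4; pred: 9+0-4=5
Step 4: prey: 4+0-0=4; pred: 5+0-2=3
Step 5: prey: 4+0-0=4; pred: 3+0-1=2
Step 6: prey: 4+0-0=4; pred: 2+0-1=1
Step 7: prey: 4+0-0=4; pred: 1+0-0=1
Steps 8-15: state stable at prey=4, pred=1 (no change)
No extinction within 15 steps

Answer: 16 both-alive 4 1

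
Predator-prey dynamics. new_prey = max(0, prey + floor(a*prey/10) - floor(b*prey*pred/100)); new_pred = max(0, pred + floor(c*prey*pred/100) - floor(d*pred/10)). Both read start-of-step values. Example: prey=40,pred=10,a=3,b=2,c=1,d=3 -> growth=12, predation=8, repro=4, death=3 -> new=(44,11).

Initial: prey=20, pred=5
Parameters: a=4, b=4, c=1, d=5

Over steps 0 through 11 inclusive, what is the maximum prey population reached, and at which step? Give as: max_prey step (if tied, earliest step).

Answer: 261 10

Derivation:
Step 1: prey: 20+8-4=24; pred: 5+1-2=4
Step 2: prey: 24+9-3=30; pred: 4+0-2=2
Step 3: prey: 30+12-2=40; pred: 2+0-1=1
Step 4: prey: 40+16-1=55; pred: 1+0-0=1
Step 5: prey: 55+22-2=75; pred: 1+0-0=1
Step 6: prey: 75+30-3=102; pred: 1+0-0=1
Step 7: prey: 102+40-4=138; pred: 1+1-0=2
Step 8: prey: 138+55-11=182; pred: 2+2-1=3
Step 9: prey: 182+72-21=233; pred: 3+5-1=7
Step 10: prey: 233+93-65=261; pred: 7+16-3=20
Step 11: prey: 261+104-208=157; pred: 20+52-10=62
Max prey = 261 at step 10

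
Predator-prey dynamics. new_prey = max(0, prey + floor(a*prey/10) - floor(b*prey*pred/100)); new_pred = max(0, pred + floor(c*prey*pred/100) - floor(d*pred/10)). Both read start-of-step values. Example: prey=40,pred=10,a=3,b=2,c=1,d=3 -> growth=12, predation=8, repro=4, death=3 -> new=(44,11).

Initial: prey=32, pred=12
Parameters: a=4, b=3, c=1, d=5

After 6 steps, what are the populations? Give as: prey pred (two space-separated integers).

Answer: 88 6

Derivation:
Step 1: prey: 32+12-11=33; pred: 12+3-6=9
Step 2: prey: 33+13-8=38; pred: 9+2-4=7
Step 3: prey: 38+15-7=46; pred: 7+2-3=6
Step 4: prey: 46+18-8=56; pred: 6+2-3=5
Step 5: prey: 56+22-8=70; pred: 5+2-2=5
Step 6: prey: 70+28-10=88; pred: 5+3-2=6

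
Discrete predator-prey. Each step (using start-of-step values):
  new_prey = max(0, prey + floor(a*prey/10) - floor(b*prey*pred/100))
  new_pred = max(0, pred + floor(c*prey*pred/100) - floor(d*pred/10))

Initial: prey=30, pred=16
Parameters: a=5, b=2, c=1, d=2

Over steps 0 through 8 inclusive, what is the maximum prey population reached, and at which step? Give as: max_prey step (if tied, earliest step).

Answer: 48 4

Derivation:
Step 1: prey: 30+15-9=36; pred: 16+4-3=17
Step 2: prey: 36+18-12=42; pred: 17+6-3=20
Step 3: prey: 42+21-16=47; pred: 20+8-4=24
Step 4: prey: 47+23-22=48; pred: 24+11-4=31
Step 5: prey: 48+24-29=43; pred: 31+14-6=39
Step 6: prey: 43+21-33=31; pred: 39+16-7=48
Step 7: prey: 31+15-29=17; pred: 48+14-9=53
Step 8: prey: 17+8-18=7; pred: 53+9-10=52
Max prey = 48 at step 4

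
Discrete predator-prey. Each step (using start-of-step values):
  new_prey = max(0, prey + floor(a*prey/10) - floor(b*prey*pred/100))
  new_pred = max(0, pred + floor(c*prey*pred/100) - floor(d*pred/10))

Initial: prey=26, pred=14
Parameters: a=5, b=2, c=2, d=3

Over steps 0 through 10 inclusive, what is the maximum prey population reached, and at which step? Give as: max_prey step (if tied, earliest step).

Step 1: prey: 26+13-7=32; pred: 14+7-4=17
Step 2: prey: 32+16-10=38; pred: 17+10-5=22
Step 3: prey: 38+19-16=41; pred: 22+16-6=32
Step 4: prey: 41+20-26=35; pred: 32+26-9=49
Step 5: prey: 35+17-34=18; pred: 49+34-14=69
Step 6: prey: 18+9-24=3; pred: 69+24-20=73
Step 7: prey: 3+1-4=0; pred: 73+4-21=56
Step 8: prey: 0+0-0=0; pred: 56+0-16=40
Step 9: prey: 0+0-0=0; pred: 40+0-12=28
Step 10: prey: 0+0-0=0; pred: 28+0-8=20
Max prey = 41 at step 3

Answer: 41 3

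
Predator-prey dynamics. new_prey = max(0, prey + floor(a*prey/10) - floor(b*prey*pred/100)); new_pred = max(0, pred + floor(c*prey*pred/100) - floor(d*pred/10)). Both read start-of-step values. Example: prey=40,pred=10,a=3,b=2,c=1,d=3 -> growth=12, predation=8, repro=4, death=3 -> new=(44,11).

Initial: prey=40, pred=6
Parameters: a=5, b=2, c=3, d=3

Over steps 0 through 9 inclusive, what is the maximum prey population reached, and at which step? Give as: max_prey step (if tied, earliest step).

Step 1: prey: 40+20-4=56; pred: 6+7-1=12
Step 2: prey: 56+28-13=71; pred: 12+20-3=29
Step 3: prey: 71+35-41=65; pred: 29+61-8=82
Step 4: prey: 65+32-106=0; pred: 82+159-24=217
Step 5: prey: 0+0-0=0; pred: 217+0-65=152
Step 6: prey: 0+0-0=0; pred: 152+0-45=107
Step 7: prey: 0+0-0=0; pred: 107+0-32=75
Step 8: prey: 0+0-0=0; pred: 75+0-22=53
Step 9: prey: 0+0-0=0; pred: 53+0-15=38
Max prey = 71 at step 2

Answer: 71 2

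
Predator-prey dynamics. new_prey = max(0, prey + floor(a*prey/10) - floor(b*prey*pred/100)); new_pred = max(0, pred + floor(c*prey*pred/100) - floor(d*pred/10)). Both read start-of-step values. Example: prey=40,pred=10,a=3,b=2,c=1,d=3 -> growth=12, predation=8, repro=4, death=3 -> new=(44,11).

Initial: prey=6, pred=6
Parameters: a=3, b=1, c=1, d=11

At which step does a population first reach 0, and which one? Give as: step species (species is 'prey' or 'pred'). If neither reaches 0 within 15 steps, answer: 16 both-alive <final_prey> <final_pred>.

Step 1: prey: 6+1-0=7; pred: 6+0-6=0
First extinction: pred at step 1

Answer: 1 pred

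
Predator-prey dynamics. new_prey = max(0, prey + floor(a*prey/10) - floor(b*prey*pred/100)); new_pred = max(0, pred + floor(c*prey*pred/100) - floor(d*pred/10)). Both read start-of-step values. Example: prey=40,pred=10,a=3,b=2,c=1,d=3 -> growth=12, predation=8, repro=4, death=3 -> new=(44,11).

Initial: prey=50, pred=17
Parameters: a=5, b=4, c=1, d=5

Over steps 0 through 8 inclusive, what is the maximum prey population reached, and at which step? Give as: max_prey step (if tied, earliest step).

Answer: 57 8

Derivation:
Step 1: prey: 50+25-34=41; pred: 17+8-8=17
Step 2: prey: 41+20-27=34; pred: 17+6-8=15
Step 3: prey: 34+17-20=31; pred: 15+5-7=13
Step 4: prey: 31+15-16=30; pred: 13+4-6=11
Step 5: prey: 30+15-13=32; pred: 11+3-5=9
Step 6: prey: 32+16-11=37; pred: 9+2-4=7
Step 7: prey: 37+18-10=45; pred: 7+2-3=6
Step 8: prey: 45+22-10=57; pred: 6+2-3=5
Max prey = 57 at step 8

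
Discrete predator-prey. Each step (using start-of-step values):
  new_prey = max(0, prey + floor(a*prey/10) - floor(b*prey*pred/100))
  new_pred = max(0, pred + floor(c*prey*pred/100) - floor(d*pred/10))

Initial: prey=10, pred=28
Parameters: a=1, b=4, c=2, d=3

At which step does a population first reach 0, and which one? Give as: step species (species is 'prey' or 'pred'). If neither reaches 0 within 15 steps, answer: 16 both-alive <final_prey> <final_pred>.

Step 1: prey: 10+1-11=0; pred: 28+5-8=25
First extinction: prey at step 1

Answer: 1 prey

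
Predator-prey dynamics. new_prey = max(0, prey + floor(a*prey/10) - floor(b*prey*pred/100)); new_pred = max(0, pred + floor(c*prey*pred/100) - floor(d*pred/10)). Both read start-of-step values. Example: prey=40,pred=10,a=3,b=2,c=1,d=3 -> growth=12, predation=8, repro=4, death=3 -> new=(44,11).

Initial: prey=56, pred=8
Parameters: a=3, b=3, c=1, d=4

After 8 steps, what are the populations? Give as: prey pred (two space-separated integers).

Answer: 24 16

Derivation:
Step 1: prey: 56+16-13=59; pred: 8+4-3=9
Step 2: prey: 59+17-15=61; pred: 9+5-3=11
Step 3: prey: 61+18-20=59; pred: 11+6-4=13
Step 4: prey: 59+17-23=53; pred: 13+7-5=15
Step 5: prey: 53+15-23=45; pred: 15+7-6=16
Step 6: prey: 45+13-21=37; pred: 16+7-6=17
Step 7: prey: 37+11-18=30; pred: 17+6-6=17
Step 8: prey: 30+9-15=24; pred: 17+5-6=16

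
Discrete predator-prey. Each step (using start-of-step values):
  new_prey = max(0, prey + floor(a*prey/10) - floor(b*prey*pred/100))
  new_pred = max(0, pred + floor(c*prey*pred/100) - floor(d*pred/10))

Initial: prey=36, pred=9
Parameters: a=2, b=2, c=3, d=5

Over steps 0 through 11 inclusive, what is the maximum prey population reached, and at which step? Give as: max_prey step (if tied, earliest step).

Step 1: prey: 36+7-6=37; pred: 9+9-4=14
Step 2: prey: 37+7-10=34; pred: 14+15-7=22
Step 3: prey: 34+6-14=26; pred: 22+22-11=33
Step 4: prey: 26+5-17=14; pred: 33+25-16=42
Step 5: prey: 14+2-11=5; pred: 42+17-21=38
Step 6: prey: 5+1-3=3; pred: 38+5-19=24
Step 7: prey: 3+0-1=2; pred: 24+2-12=14
Step 8: prey: 2+0-0=2; pred: 14+0-7=7
Step 9: prey: 2+0-0=2; pred: 7+0-3=4
Step 10: prey: 2+0-0=2; pred: 4+0-2=2
Step 11: prey: 2+0-0=2; pred: 2+0-1=1
Max prey = 37 at step 1

Answer: 37 1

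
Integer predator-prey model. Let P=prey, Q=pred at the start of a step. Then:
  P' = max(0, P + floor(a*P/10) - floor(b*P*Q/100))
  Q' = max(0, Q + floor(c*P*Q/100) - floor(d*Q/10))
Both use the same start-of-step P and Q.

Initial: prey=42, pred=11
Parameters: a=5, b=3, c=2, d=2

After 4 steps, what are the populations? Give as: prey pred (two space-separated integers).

Step 1: prey: 42+21-13=50; pred: 11+9-2=18
Step 2: prey: 50+25-27=48; pred: 18+18-3=33
Step 3: prey: 48+24-47=25; pred: 33+31-6=58
Step 4: prey: 25+12-43=0; pred: 58+29-11=76

Answer: 0 76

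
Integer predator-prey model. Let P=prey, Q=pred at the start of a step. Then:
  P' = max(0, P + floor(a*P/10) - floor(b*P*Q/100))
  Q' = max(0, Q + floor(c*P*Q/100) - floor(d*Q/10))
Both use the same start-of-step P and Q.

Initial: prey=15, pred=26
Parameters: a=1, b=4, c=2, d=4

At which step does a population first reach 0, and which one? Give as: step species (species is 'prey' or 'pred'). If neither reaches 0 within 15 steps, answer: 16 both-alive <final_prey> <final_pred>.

Answer: 16 both-alive 1 2

Derivation:
Step 1: prey: 15+1-15=1; pred: 26+7-10=23
Step 2: prey: 1+0-0=1; pred: 23+0-9=14
Step 3: prey: 1+0-0=1; pred: 14+0-5=9
Step 4: prey: 1+0-0=1; pred: 9+0-3=6
Step 5: prey: 1+0-0=1; pred: 6+0-2=4
Step 6: prey: 1+0-0=1; pred: 4+0-1=3
Step 7: prey: 1+0-0=1; pred: 3+0-1=2
Step 8: prey: 1+0-0=1; pred: 2+0-0=2
Steps 9-15: state stable at prey=1, pred=2 (no change)
No extinction within 15 steps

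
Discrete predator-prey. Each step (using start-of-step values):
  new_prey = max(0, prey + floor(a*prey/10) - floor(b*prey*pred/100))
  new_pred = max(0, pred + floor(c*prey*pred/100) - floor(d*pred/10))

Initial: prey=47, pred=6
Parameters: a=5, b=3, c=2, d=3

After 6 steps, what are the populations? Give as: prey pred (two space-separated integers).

Step 1: prey: 47+23-8=62; pred: 6+5-1=10
Step 2: prey: 62+31-18=75; pred: 10+12-3=19
Step 3: prey: 75+37-42=70; pred: 19+28-5=42
Step 4: prey: 70+35-88=17; pred: 42+58-12=88
Step 5: prey: 17+8-44=0; pred: 88+29-26=91
Step 6: prey: 0+0-0=0; pred: 91+0-27=64

Answer: 0 64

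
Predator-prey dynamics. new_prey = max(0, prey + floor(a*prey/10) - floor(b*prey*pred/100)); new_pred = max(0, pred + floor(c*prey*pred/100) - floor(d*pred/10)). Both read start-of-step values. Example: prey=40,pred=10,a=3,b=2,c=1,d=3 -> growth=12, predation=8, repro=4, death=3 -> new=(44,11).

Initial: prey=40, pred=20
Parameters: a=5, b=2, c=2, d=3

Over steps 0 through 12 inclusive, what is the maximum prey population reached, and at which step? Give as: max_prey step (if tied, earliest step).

Answer: 44 1

Derivation:
Step 1: prey: 40+20-16=44; pred: 20+16-6=30
Step 2: prey: 44+22-26=40; pred: 30+26-9=47
Step 3: prey: 40+20-37=23; pred: 47+37-14=70
Step 4: prey: 23+11-32=2; pred: 70+32-21=81
Step 5: prey: 2+1-3=0; pred: 81+3-24=60
Step 6: prey: 0+0-0=0; pred: 60+0-18=42
Step 7: prey: 0+0-0=0; pred: 42+0-12=30
Step 8: prey: 0+0-0=0; pred: 30+0-9=21
Step 9: prey: 0+0-0=0; pred: 21+0-6=15
Step 10: prey: 0+0-0=0; pred: 15+0-4=11
Step 11: prey: 0+0-0=0; pred: 11+0-3=8
Step 12: prey: 0+0-0=0; pred: 8+0-2=6
Max prey = 44 at step 1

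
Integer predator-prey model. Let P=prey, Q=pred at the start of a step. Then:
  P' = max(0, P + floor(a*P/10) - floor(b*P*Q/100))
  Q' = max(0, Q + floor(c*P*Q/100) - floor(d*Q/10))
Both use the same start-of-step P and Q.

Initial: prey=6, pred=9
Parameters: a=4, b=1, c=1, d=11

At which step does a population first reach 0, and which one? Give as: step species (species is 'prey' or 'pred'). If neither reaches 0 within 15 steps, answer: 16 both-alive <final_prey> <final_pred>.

Answer: 1 pred

Derivation:
Step 1: prey: 6+2-0=8; pred: 9+0-9=0
First extinction: pred at step 1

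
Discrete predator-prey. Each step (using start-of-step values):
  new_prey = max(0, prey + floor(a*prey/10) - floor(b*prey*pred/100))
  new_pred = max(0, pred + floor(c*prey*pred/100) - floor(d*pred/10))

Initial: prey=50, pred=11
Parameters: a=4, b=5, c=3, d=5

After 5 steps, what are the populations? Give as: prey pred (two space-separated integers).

Step 1: prey: 50+20-27=43; pred: 11+16-5=22
Step 2: prey: 43+17-47=13; pred: 22+28-11=39
Step 3: prey: 13+5-25=0; pred: 39+15-19=35
Step 4: prey: 0+0-0=0; pred: 35+0-17=18
Step 5: prey: 0+0-0=0; pred: 18+0-9=9

Answer: 0 9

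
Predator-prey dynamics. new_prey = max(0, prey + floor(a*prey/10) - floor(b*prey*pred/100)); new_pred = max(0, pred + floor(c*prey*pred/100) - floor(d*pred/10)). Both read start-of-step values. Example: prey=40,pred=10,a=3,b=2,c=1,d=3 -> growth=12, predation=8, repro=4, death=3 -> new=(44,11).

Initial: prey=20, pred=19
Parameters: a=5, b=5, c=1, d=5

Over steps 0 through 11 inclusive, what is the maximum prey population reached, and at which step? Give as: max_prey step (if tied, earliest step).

Answer: 174 11

Derivation:
Step 1: prey: 20+10-19=11; pred: 19+3-9=13
Step 2: prey: 11+5-7=9; pred: 13+1-6=8
Step 3: prey: 9+4-3=10; pred: 8+0-4=4
Step 4: prey: 10+5-2=13; pred: 4+0-2=2
Step 5: prey: 13+6-1=18; pred: 2+0-1=1
Step 6: prey: 18+9-0=27; pred: 1+0-0=1
Step 7: prey: 27+13-1=39; pred: 1+0-0=1
Step 8: prey: 39+19-1=57; pred: 1+0-0=1
Step 9: prey: 57+28-2=83; pred: 1+0-0=1
Step 10: prey: 83+41-4=120; pred: 1+0-0=1
Step 11: prey: 120+60-6=174; pred: 1+1-0=2
Max prey = 174 at step 11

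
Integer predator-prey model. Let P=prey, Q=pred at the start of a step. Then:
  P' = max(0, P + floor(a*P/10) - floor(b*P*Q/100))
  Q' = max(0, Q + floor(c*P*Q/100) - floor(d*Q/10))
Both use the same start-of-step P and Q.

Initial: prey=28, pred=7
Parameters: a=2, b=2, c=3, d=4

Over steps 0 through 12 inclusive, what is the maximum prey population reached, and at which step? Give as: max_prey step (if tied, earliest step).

Step 1: prey: 28+5-3=30; pred: 7+5-2=10
Step 2: prey: 30+6-6=30; pred: 10+9-4=15
Step 3: prey: 30+6-9=27; pred: 15+13-6=22
Step 4: prey: 27+5-11=21; pred: 22+17-8=31
Step 5: prey: 21+4-13=12; pred: 31+19-12=38
Step 6: prey: 12+2-9=5; pred: 38+13-15=36
Step 7: prey: 5+1-3=3; pred: 36+5-14=27
Step 8: prey: 3+0-1=2; pred: 27+2-10=19
Step 9: prey: 2+0-0=2; pred: 19+1-7=13
Step 10: prey: 2+0-0=2; pred: 13+0-5=8
Step 11: prey: 2+0-0=2; pred: 8+0-3=5
Step 12: prey: 2+0-0=2; pred: 5+0-2=3
Max prey = 30 at step 1

Answer: 30 1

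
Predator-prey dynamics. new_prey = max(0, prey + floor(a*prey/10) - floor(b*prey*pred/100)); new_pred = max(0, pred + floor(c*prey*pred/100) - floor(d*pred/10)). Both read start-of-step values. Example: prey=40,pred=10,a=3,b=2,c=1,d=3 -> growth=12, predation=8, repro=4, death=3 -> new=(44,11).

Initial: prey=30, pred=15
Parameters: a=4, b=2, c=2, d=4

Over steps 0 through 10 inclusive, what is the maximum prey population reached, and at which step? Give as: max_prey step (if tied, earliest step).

Step 1: prey: 30+12-9=33; pred: 15+9-6=18
Step 2: prey: 33+13-11=35; pred: 18+11-7=22
Step 3: prey: 35+14-15=34; pred: 22+15-8=29
Step 4: prey: 34+13-19=28; pred: 29+19-11=37
Step 5: prey: 28+11-20=19; pred: 37+20-14=43
Step 6: prey: 19+7-16=10; pred: 43+16-17=42
Step 7: prey: 10+4-8=6; pred: 42+8-16=34
Step 8: prey: 6+2-4=4; pred: 34+4-13=25
Step 9: prey: 4+1-2=3; pred: 25+2-10=17
Step 10: prey: 3+1-1=3; pred: 17+1-6=12
Max prey = 35 at step 2

Answer: 35 2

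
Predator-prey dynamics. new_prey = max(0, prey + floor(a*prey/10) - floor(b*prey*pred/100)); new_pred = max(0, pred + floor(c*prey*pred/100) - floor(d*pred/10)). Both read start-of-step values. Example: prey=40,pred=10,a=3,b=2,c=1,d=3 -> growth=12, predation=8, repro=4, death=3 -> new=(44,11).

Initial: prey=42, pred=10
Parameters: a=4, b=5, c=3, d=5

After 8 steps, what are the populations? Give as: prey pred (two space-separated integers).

Answer: 0 1

Derivation:
Step 1: prey: 42+16-21=37; pred: 10+12-5=17
Step 2: prey: 37+14-31=20; pred: 17+18-8=27
Step 3: prey: 20+8-27=1; pred: 27+16-13=30
Step 4: prey: 1+0-1=0; pred: 30+0-15=15
Step 5: prey: 0+0-0=0; pred: 15+0-7=8
Step 6: prey: 0+0-0=0; pred: 8+0-4=4
Step 7: prey: 0+0-0=0; pred: 4+0-2=2
Step 8: prey: 0+0-0=0; pred: 2+0-1=1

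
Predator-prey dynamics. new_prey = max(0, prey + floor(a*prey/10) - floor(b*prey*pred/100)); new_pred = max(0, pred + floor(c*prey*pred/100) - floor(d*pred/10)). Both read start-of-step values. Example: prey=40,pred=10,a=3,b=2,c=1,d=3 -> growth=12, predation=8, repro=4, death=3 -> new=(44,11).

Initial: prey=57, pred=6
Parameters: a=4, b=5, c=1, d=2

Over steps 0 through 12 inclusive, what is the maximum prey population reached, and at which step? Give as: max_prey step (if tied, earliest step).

Step 1: prey: 57+22-17=62; pred: 6+3-1=8
Step 2: prey: 62+24-24=62; pred: 8+4-1=11
Step 3: prey: 62+24-34=52; pred: 11+6-2=15
Step 4: prey: 52+20-39=33; pred: 15+7-3=19
Step 5: prey: 33+13-31=15; pred: 19+6-3=22
Step 6: prey: 15+6-16=5; pred: 22+3-4=21
Step 7: prey: 5+2-5=2; pred: 21+1-4=18
Step 8: prey: 2+0-1=1; pred: 18+0-3=15
Step 9: prey: 1+0-0=1; pred: 15+0-3=12
Step 10: prey: 1+0-0=1; pred: 12+0-2=10
Step 11: prey: 1+0-0=1; pred: 10+0-2=8
Step 12: prey: 1+0-0=1; pred: 8+0-1=7
Max prey = 62 at step 1

Answer: 62 1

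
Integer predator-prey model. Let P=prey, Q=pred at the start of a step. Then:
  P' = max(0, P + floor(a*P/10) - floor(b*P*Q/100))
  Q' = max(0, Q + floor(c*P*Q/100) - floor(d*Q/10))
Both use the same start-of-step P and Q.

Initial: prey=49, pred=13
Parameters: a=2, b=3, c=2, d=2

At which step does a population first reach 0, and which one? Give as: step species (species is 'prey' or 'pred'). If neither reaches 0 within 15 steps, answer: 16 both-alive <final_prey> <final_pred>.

Answer: 4 prey

Derivation:
Step 1: prey: 49+9-19=39; pred: 13+12-2=23
Step 2: prey: 39+7-26=20; pred: 23+17-4=36
Step 3: prey: 20+4-21=3; pred: 36+14-7=43
Step 4: prey: 3+0-3=0; pred: 43+2-8=37
First extinction: prey at step 4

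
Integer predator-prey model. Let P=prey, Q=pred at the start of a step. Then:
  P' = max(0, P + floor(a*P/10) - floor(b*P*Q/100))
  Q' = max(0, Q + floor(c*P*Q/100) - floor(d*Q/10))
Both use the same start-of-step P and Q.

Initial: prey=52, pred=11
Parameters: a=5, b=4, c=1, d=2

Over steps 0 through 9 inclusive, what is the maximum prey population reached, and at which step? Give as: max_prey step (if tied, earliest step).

Answer: 56 1

Derivation:
Step 1: prey: 52+26-22=56; pred: 11+5-2=14
Step 2: prey: 56+28-31=53; pred: 14+7-2=19
Step 3: prey: 53+26-40=39; pred: 19+10-3=26
Step 4: prey: 39+19-40=18; pred: 26+10-5=31
Step 5: prey: 18+9-22=5; pred: 31+5-6=30
Step 6: prey: 5+2-6=1; pred: 30+1-6=25
Step 7: prey: 1+0-1=0; pred: 25+0-5=20
Step 8: prey: 0+0-0=0; pred: 20+0-4=16
Step 9: prey: 0+0-0=0; pred: 16+0-3=13
Max prey = 56 at step 1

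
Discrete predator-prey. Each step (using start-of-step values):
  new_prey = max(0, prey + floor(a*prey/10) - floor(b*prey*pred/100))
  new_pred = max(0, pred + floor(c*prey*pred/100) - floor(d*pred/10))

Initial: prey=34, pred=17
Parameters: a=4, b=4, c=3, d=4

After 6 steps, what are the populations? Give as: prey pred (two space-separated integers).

Step 1: prey: 34+13-23=24; pred: 17+17-6=28
Step 2: prey: 24+9-26=7; pred: 28+20-11=37
Step 3: prey: 7+2-10=0; pred: 37+7-14=30
Step 4: prey: 0+0-0=0; pred: 30+0-12=18
Step 5: prey: 0+0-0=0; pred: 18+0-7=11
Step 6: prey: 0+0-0=0; pred: 11+0-4=7

Answer: 0 7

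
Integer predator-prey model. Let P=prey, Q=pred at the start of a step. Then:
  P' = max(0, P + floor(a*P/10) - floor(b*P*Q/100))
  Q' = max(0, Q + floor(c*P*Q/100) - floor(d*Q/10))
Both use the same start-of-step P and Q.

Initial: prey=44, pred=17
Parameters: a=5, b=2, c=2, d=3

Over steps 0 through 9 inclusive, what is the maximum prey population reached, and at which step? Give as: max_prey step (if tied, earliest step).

Step 1: prey: 44+22-14=52; pred: 17+14-5=26
Step 2: prey: 52+26-27=51; pred: 26+27-7=46
Step 3: prey: 51+25-46=30; pred: 46+46-13=79
Step 4: prey: 30+15-47=0; pred: 79+47-23=103
Step 5: prey: 0+0-0=0; pred: 103+0-30=73
Step 6: prey: 0+0-0=0; pred: 73+0-21=52
Step 7: prey: 0+0-0=0; pred: 52+0-15=37
Step 8: prey: 0+0-0=0; pred: 37+0-11=26
Step 9: prey: 0+0-0=0; pred: 26+0-7=19
Max prey = 52 at step 1

Answer: 52 1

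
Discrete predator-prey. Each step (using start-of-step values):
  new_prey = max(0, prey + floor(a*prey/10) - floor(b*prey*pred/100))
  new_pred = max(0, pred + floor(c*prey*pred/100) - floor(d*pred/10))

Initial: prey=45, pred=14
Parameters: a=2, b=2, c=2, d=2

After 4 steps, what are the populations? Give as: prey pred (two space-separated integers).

Step 1: prey: 45+9-12=42; pred: 14+12-2=24
Step 2: prey: 42+8-20=30; pred: 24+20-4=40
Step 3: prey: 30+6-24=12; pred: 40+24-8=56
Step 4: prey: 12+2-13=1; pred: 56+13-11=58

Answer: 1 58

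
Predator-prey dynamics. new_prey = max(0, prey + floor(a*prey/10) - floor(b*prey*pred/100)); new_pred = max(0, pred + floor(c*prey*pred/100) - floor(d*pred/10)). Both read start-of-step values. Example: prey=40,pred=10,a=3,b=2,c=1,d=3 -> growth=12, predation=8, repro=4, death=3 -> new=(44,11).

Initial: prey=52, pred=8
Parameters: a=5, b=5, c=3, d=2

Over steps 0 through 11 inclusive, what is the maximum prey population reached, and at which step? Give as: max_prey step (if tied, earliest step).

Step 1: prey: 52+26-20=58; pred: 8+12-1=19
Step 2: prey: 58+29-55=32; pred: 19+33-3=49
Step 3: prey: 32+16-78=0; pred: 49+47-9=87
Step 4: prey: 0+0-0=0; pred: 87+0-17=70
Step 5: prey: 0+0-0=0; pred: 70+0-14=56
Step 6: prey: 0+0-0=0; pred: 56+0-11=45
Step 7: prey: 0+0-0=0; pred: 45+0-9=36
Step 8: prey: 0+0-0=0; pred: 36+0-7=29
Step 9: prey: 0+0-0=0; pred: 29+0-5=24
Step 10: prey: 0+0-0=0; pred: 24+0-4=20
Step 11: prey: 0+0-0=0; pred: 20+0-4=16
Max prey = 58 at step 1

Answer: 58 1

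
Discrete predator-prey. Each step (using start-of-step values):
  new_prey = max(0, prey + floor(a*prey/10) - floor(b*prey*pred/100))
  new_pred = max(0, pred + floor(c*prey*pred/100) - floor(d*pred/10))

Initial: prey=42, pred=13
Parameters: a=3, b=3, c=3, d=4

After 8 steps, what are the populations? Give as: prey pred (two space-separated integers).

Answer: 0 5

Derivation:
Step 1: prey: 42+12-16=38; pred: 13+16-5=24
Step 2: prey: 38+11-27=22; pred: 24+27-9=42
Step 3: prey: 22+6-27=1; pred: 42+27-16=53
Step 4: prey: 1+0-1=0; pred: 53+1-21=33
Step 5: prey: 0+0-0=0; pred: 33+0-13=20
Step 6: prey: 0+0-0=0; pred: 20+0-8=12
Step 7: prey: 0+0-0=0; pred: 12+0-4=8
Step 8: prey: 0+0-0=0; pred: 8+0-3=5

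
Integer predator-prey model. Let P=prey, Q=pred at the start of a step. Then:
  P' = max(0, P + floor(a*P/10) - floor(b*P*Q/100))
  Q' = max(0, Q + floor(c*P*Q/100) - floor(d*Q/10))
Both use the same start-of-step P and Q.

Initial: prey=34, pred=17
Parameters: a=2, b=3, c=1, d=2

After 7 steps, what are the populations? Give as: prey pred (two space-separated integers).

Step 1: prey: 34+6-17=23; pred: 17+5-3=19
Step 2: prey: 23+4-13=14; pred: 19+4-3=20
Step 3: prey: 14+2-8=8; pred: 20+2-4=18
Step 4: prey: 8+1-4=5; pred: 18+1-3=16
Step 5: prey: 5+1-2=4; pred: 16+0-3=13
Step 6: prey: 4+0-1=3; pred: 13+0-2=11
Step 7: prey: 3+0-0=3; pred: 11+0-2=9

Answer: 3 9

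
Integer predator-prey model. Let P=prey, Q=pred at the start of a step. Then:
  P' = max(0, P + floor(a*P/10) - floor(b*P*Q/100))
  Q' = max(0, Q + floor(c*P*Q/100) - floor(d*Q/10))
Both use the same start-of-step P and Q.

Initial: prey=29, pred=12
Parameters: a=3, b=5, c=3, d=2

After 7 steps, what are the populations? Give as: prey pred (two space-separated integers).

Step 1: prey: 29+8-17=20; pred: 12+10-2=20
Step 2: prey: 20+6-20=6; pred: 20+12-4=28
Step 3: prey: 6+1-8=0; pred: 28+5-5=28
Step 4: prey: 0+0-0=0; pred: 28+0-5=23
Step 5: prey: 0+0-0=0; pred: 23+0-4=19
Step 6: prey: 0+0-0=0; pred: 19+0-3=16
Step 7: prey: 0+0-0=0; pred: 16+0-3=13

Answer: 0 13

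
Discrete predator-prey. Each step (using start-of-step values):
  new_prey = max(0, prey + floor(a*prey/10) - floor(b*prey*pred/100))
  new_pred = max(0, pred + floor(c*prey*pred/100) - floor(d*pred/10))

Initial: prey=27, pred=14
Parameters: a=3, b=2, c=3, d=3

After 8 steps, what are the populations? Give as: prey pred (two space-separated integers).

Answer: 1 18

Derivation:
Step 1: prey: 27+8-7=28; pred: 14+11-4=21
Step 2: prey: 28+8-11=25; pred: 21+17-6=32
Step 3: prey: 25+7-16=16; pred: 32+24-9=47
Step 4: prey: 16+4-15=5; pred: 47+22-14=55
Step 5: prey: 5+1-5=1; pred: 55+8-16=47
Step 6: prey: 1+0-0=1; pred: 47+1-14=34
Step 7: prey: 1+0-0=1; pred: 34+1-10=25
Step 8: prey: 1+0-0=1; pred: 25+0-7=18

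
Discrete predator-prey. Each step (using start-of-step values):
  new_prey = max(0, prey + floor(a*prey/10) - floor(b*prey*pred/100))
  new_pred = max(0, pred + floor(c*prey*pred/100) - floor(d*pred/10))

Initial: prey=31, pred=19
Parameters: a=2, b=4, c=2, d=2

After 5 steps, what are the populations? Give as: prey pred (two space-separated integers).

Step 1: prey: 31+6-23=14; pred: 19+11-3=27
Step 2: prey: 14+2-15=1; pred: 27+7-5=29
Step 3: prey: 1+0-1=0; pred: 29+0-5=24
Step 4: prey: 0+0-0=0; pred: 24+0-4=20
Step 5: prey: 0+0-0=0; pred: 20+0-4=16

Answer: 0 16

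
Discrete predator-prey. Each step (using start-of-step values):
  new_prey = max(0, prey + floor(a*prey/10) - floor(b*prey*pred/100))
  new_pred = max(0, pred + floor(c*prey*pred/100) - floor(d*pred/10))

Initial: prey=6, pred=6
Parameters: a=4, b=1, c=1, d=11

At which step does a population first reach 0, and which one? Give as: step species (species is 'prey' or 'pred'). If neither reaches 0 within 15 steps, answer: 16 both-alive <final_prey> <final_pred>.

Step 1: prey: 6+2-0=8; pred: 6+0-6=0
First extinction: pred at step 1

Answer: 1 pred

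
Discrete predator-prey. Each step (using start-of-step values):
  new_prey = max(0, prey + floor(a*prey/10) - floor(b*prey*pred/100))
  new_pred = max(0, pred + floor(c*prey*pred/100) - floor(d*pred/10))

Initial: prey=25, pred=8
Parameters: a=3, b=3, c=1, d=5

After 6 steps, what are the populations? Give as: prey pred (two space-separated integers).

Answer: 61 3

Derivation:
Step 1: prey: 25+7-6=26; pred: 8+2-4=6
Step 2: prey: 26+7-4=29; pred: 6+1-3=4
Step 3: prey: 29+8-3=34; pred: 4+1-2=3
Step 4: prey: 34+10-3=41; pred: 3+1-1=3
Step 5: prey: 41+12-3=50; pred: 3+1-1=3
Step 6: prey: 50+15-4=61; pred: 3+1-1=3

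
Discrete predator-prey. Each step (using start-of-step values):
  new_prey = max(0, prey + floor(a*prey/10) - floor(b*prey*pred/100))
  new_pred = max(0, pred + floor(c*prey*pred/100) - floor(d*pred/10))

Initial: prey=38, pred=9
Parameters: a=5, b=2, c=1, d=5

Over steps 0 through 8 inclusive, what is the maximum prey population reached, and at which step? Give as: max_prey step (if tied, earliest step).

Step 1: prey: 38+19-6=51; pred: 9+3-4=8
Step 2: prey: 51+25-8=68; pred: 8+4-4=8
Step 3: prey: 68+34-10=92; pred: 8+5-4=9
Step 4: prey: 92+46-16=122; pred: 9+8-4=13
Step 5: prey: 122+61-31=152; pred: 13+15-6=22
Step 6: prey: 152+76-66=162; pred: 22+33-11=44
Step 7: prey: 162+81-142=101; pred: 44+71-22=93
Step 8: prey: 101+50-187=0; pred: 93+93-46=140
Max prey = 162 at step 6

Answer: 162 6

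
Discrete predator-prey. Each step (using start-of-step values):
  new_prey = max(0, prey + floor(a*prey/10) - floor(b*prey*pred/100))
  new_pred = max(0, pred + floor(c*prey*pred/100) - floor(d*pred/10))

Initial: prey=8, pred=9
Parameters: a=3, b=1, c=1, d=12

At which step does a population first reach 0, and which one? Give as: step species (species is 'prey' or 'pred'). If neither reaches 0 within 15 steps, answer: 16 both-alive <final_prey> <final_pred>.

Step 1: prey: 8+2-0=10; pred: 9+0-10=0
First extinction: pred at step 1

Answer: 1 pred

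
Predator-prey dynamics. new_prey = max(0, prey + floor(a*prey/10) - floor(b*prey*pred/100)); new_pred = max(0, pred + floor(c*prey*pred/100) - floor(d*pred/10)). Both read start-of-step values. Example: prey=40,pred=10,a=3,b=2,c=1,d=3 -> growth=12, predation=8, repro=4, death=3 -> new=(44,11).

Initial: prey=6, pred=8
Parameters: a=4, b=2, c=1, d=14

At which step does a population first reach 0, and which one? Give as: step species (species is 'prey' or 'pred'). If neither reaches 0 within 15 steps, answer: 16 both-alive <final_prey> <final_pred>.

Step 1: prey: 6+2-0=8; pred: 8+0-11=0
First extinction: pred at step 1

Answer: 1 pred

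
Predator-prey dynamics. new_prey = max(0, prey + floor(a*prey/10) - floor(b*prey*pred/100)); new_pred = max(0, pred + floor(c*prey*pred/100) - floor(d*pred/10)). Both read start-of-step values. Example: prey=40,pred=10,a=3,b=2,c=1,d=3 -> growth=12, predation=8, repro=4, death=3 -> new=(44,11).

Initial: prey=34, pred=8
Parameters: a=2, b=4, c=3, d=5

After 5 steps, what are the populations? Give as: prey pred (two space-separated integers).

Step 1: prey: 34+6-10=30; pred: 8+8-4=12
Step 2: prey: 30+6-14=22; pred: 12+10-6=16
Step 3: prey: 22+4-14=12; pred: 16+10-8=18
Step 4: prey: 12+2-8=6; pred: 18+6-9=15
Step 5: prey: 6+1-3=4; pred: 15+2-7=10

Answer: 4 10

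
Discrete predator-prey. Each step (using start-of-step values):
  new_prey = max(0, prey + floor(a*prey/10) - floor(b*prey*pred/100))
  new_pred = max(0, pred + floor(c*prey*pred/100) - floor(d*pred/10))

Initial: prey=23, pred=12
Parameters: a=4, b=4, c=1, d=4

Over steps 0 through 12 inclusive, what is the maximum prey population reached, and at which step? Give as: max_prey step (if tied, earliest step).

Answer: 110 12

Derivation:
Step 1: prey: 23+9-11=21; pred: 12+2-4=10
Step 2: prey: 21+8-8=21; pred: 10+2-4=8
Step 3: prey: 21+8-6=23; pred: 8+1-3=6
Step 4: prey: 23+9-5=27; pred: 6+1-2=5
Step 5: prey: 27+10-5=32; pred: 5+1-2=4
Step 6: prey: 32+12-5=39; pred: 4+1-1=4
Step 7: prey: 39+15-6=48; pred: 4+1-1=4
Step 8: prey: 48+19-7=60; pred: 4+1-1=4
Step 9: prey: 60+24-9=75; pred: 4+2-1=5
Step 10: prey: 75+30-15=90; pred: 5+3-2=6
Step 11: prey: 90+36-21=105; pred: 6+5-2=9
Step 12: prey: 105+42-37=110; pred: 9+9-3=15
Max prey = 110 at step 12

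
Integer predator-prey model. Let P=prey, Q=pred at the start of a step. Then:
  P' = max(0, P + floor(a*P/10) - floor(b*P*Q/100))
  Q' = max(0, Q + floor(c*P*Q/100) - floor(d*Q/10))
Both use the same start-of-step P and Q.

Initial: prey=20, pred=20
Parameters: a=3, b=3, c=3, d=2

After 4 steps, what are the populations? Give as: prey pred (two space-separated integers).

Answer: 0 30

Derivation:
Step 1: prey: 20+6-12=14; pred: 20+12-4=28
Step 2: prey: 14+4-11=7; pred: 28+11-5=34
Step 3: prey: 7+2-7=2; pred: 34+7-6=35
Step 4: prey: 2+0-2=0; pred: 35+2-7=30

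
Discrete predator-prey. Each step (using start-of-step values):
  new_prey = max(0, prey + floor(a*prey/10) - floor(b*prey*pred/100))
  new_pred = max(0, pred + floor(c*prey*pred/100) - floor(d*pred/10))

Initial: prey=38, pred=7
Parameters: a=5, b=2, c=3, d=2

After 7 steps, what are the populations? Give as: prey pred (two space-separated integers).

Step 1: prey: 38+19-5=52; pred: 7+7-1=13
Step 2: prey: 52+26-13=65; pred: 13+20-2=31
Step 3: prey: 65+32-40=57; pred: 31+60-6=85
Step 4: prey: 57+28-96=0; pred: 85+145-17=213
Step 5: prey: 0+0-0=0; pred: 213+0-42=171
Step 6: prey: 0+0-0=0; pred: 171+0-34=137
Step 7: prey: 0+0-0=0; pred: 137+0-27=110

Answer: 0 110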